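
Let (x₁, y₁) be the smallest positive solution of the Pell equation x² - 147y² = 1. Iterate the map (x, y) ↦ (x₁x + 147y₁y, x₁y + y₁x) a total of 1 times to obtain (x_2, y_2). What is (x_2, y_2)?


Step 1: Find the fundamental solution (x₁, y₁) of x² - 147y² = 1.
  Expand √147 as a continued fraction. a₀ = ⌊√147⌋ = 12; iterate m_{k+1} = d_k·a_k − m_k, d_{k+1} = (147 − m_{k+1}²)/d_k, a_{k+1} = ⌊(a₀ + m_{k+1})/d_{k+1}⌋ (starting m₀ = 0, d₀ = 1), with convergents p_k = a_k·p_{k-1} + p_{k-2}, q_k = a_k·q_{k-1} + q_{k-2} (p₋₁ = 1, q₋₁ = 0):
  k = 0: a₀ = 12; p₀/q₀ = 12/1; p₀² − 147·q₀² = 144 − 147 = -3.
  k = 1: m = 12, d = 3, a = ⌊(12 + 12)/3⌋ = 8; p/q = (8·12 + 1)/(8·1 + 0) = 97/8; p² − 147·q² = 9409 − 9408 = 1.
  The first convergent with p² − 147·q² = 1 gives the fundamental solution (x₁, y₁) = (97, 8).
Step 2: Apply the recurrence (x_{n+1}, y_{n+1}) = (x₁x_n + 147y₁y_n, x₁y_n + y₁x_n) repeatedly.
  From (x_1, y_1) = (97, 8): x_2 = 97·97 + 147·8·8 = 18817; y_2 = 97·8 + 8·97 = 1552.
Step 3: Verify x_2² - 147·y_2² = 354079489 - 354079488 = 1 (should be 1). ✓

(x_1, y_1) = (97, 8); (x_2, y_2) = (18817, 1552).


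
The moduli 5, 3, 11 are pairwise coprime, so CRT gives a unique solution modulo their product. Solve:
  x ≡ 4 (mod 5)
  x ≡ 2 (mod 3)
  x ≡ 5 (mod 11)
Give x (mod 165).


Moduli 5, 3, 11 are pairwise coprime; by CRT there is a unique solution modulo M = 5 · 3 · 11 = 165.
Solve pairwise, accumulating the modulus:
  Start with x ≡ 4 (mod 5).
  Combine with x ≡ 2 (mod 3): since gcd(5, 3) = 1, we get a unique residue mod 15.
    Write x = 4 + 5·t and substitute into x ≡ 2 (mod 3): 5·t ≡ 2 − 4 = -2 (mod 3).
    Reduce coefficients mod 3: 2·t ≡ 1 (mod 3).
    The inverse of 2 mod 3 is 2 (since 2·2 = 4 = 1·3 + 1), so t ≡ 2·1 = 2 ≡ 2 (mod 3).
    Then x = 4 + 5·2 = 14, valid modulo lcm(5, 3) = 15: x ≡ 14 (mod 15).
  Combine with x ≡ 5 (mod 11): since gcd(15, 11) = 1, we get a unique residue mod 165.
    Write x = 14 + 15·t and substitute into x ≡ 5 (mod 11): 15·t ≡ 5 − 14 = -9 (mod 11).
    Reduce coefficients mod 11: 4·t ≡ 2 (mod 11).
    The inverse of 4 mod 11 is 3 (since 4·3 = 12 = 1·11 + 1), so t ≡ 3·2 = 6 ≡ 6 (mod 11).
    Then x = 14 + 15·6 = 104, valid modulo lcm(15, 11) = 165: x ≡ 104 (mod 165).
Verify: 104 mod 5 = 4 ✓, 104 mod 3 = 2 ✓, 104 mod 11 = 5 ✓.

x ≡ 104 (mod 165).


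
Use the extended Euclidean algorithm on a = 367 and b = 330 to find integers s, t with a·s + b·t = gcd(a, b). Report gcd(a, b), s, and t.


Euclidean algorithm on (367, 330) — divide until remainder is 0:
  367 = 1 · 330 + 37
  330 = 8 · 37 + 34
  37 = 1 · 34 + 3
  34 = 11 · 3 + 1
  3 = 3 · 1 + 0
gcd(367, 330) = 1.
Track Bezout coefficients alongside the remainders: start with r₀ = 367 = a·1 + b·0 (s = 1, t = 0) and r₁ = 330 = a·0 + b·1 (s = 0, t = 1); each new remainder r_{k+1} = r_{k-1} − q_k·r_k inherits s_{k+1} = s_{k-1} − q_k·s_k, t_{k+1} = t_{k-1} − q_k·t_k, so r_k = a·s_k + b·t_k at every step:
  q = 1: r = 37, s = 1 − 1·0 = 1, t = 0 − 1·1 = -1  (check: 367·1 + 330·(-1) = 37)
  q = 8: r = 34, s = 0 − 8·1 = -8, t = 1 − 8·(-1) = 9  (check: 367·(-8) + 330·9 = 34)
  q = 1: r = 3, s = 1 − 1·(-8) = 9, t = -1 − 1·9 = -10  (check: 367·9 + 330·(-10) = 3)
  q = 11: r = 1, s = -8 − 11·9 = -107, t = 9 − 11·(-10) = 119  (check: 367·(-107) + 330·119 = 1)
The row with r = 1 (the gcd) gives the Bezout coefficients s = -107, t = 119.
Result: 367 · (-107) + 330 · (119) = 1.

gcd(367, 330) = 1; s = -107, t = 119 (check: 367·(-107) + 330·119 = 1).


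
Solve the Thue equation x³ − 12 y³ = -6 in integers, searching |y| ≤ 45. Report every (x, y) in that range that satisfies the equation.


The equation is x³ - 12y³ = -6. For fixed y, x³ = 12·y³ − 6, so a solution requires the RHS to be a perfect cube.
Strategy: iterate y from -45 to 45, compute RHS = 12·y³ − 6, and check whether it is a (positive or negative) perfect cube.
Check small values of y:
  y = 0: RHS = -6 is not a perfect cube.
  y = 1: RHS = 6 is not a perfect cube.
  y = -1: RHS = -18 is not a perfect cube.
  y = 2: RHS = 90 is not a perfect cube.
  y = -2: RHS = -102 is not a perfect cube.
  y = 3: RHS = 318 is not a perfect cube.
  y = -3: RHS = -330 is not a perfect cube.
Continuing the search up to |y| = 45 finds no solutions either.
No (x, y) in the scanned range satisfies the equation.

No integer solutions with |y| ≤ 45.


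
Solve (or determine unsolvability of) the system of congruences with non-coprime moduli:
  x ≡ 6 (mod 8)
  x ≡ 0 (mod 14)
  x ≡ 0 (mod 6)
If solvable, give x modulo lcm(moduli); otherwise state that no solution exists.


Moduli 8, 14, 6 are not pairwise coprime, so CRT works modulo lcm(m_i) when all pairwise compatibility conditions hold.
Pairwise compatibility: gcd(m_i, m_j) must divide a_i - a_j for every pair.
Merge one congruence at a time:
  Start: x ≡ 6 (mod 8).
  Combine with x ≡ 0 (mod 14): gcd(8, 14) = 2; 0 - 6 = -6, which IS divisible by 2, so compatible.
    Write x = 6 + 8·t and substitute into x ≡ 0 (mod 14): 8·t ≡ 0 − 6 = -6 (mod 14).
    Divide the congruence (and modulus) by g = 2: 4·t ≡ -3 (mod 7).
    Reduce coefficients mod 7: 4·t ≡ 4 (mod 7).
    The inverse of 4 mod 7 is 2 (since 4·2 = 8 = 1·7 + 1), so t ≡ 2·4 = 8 ≡ 1 (mod 7).
    Then x = 6 + 8·1 = 14, valid modulo lcm(8, 14) = 56: x ≡ 14 (mod 56).
  Combine with x ≡ 0 (mod 6): gcd(56, 6) = 2; 0 - 14 = -14, which IS divisible by 2, so compatible.
    Write x = 14 + 56·t and substitute into x ≡ 0 (mod 6): 56·t ≡ 0 − 14 = -14 (mod 6).
    Divide the congruence (and modulus) by g = 2: 28·t ≡ -7 (mod 3).
    Reduce coefficients mod 3: 1·t ≡ 2 (mod 3).
    So t ≡ 2 (mod 3).
    Then x = 14 + 56·2 = 126, valid modulo lcm(56, 6) = 168: x ≡ 126 (mod 168).
Verify: 126 mod 8 = 6, 126 mod 14 = 0, 126 mod 6 = 0.

x ≡ 126 (mod 168).


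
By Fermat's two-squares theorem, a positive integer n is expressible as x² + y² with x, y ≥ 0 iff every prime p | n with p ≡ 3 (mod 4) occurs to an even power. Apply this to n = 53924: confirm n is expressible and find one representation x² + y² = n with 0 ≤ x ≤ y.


Step 1: Factor n = 53924 = 2^2 · 13 · 17 · 61.
Step 2: Check the mod-4 condition on each prime factor: 2 = 2 (special); 13 ≡ 1 (mod 4), exponent 1; 17 ≡ 1 (mod 4), exponent 1; 61 ≡ 1 (mod 4), exponent 1.
All primes ≡ 3 (mod 4) appear to even exponent (or don't appear), so by the two-squares theorem n IS expressible as a sum of two squares.
Step 3: Build a representation. Group n = k² · m with k = 2 and m = 13 · 17 · 61 = 13481 (a product of primes ≡ 1 (mod 4)); a representation of m scales to one of n via (k·x)² + (k·y)² = k²(x² + y²). Each prime p ≡ 1 (mod 4) is itself a sum of two squares; find a² by testing p − a² for a perfect square:
  13: 13 − 1² = 12, 13 − 2² = 9 = 3² ⇒ 13 = 2² + 3².
  17: 17 − 1² = 16 = 4² ⇒ 17 = 1² + 4².
  61: 61 − 1² = 60, 61 − 2² = 57, 61 − 3² = 52, 61 − 4² = 45, 61 − 5² = 36 = 6² ⇒ 61 = 5² + 6².
  Combine using the Brahmagupta–Fibonacci identity (a² + b²)(c² + d²) = (ac − bd)² + (ad + bc)² = (ac + bd)² + (ad − bc)²:
  13 · 17 = 221: from (2² + 3²)(1² + 4²), take (2·1 − 3·4, 2·4 + 3·1) = (2 − 12, 8 + 3) = (-10, 11); dropping signs (only squares matter) gives (10, 11); check 10² + 11² = 100 + 121 = 221 ✓.
  221 · 61 = 13481: from (10² + 11²)(5² + 6²), take (10·5 − 11·6, 10·6 + 11·5) = (50 − 66, 60 + 55) = (-16, 115); dropping signs (only squares matter) gives (16, 115); check 16² + 115² = 256 + 13225 = 13481 ✓.
  Scale by k = 2: (2·16, 2·115) = (32, 230).
Step 4: Order so x ≤ y and verify: 32² + 230² = 1024 + 52900 = 53924 = n. ✓

n = 53924 = 32² + 230² (one valid representation with x ≤ y).


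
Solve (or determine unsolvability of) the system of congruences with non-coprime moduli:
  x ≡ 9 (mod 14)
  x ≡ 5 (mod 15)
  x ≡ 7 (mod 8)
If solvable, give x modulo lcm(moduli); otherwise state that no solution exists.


Moduli 14, 15, 8 are not pairwise coprime, so CRT works modulo lcm(m_i) when all pairwise compatibility conditions hold.
Pairwise compatibility: gcd(m_i, m_j) must divide a_i - a_j for every pair.
Merge one congruence at a time:
  Start: x ≡ 9 (mod 14).
  Combine with x ≡ 5 (mod 15): gcd(14, 15) = 1; 5 - 9 = -4, which IS divisible by 1, so compatible.
    Write x = 9 + 14·t and substitute into x ≡ 5 (mod 15): 14·t ≡ 5 − 9 = -4 (mod 15).
    Reduce coefficients mod 15: 14·t ≡ 11 (mod 15).
    The inverse of 14 mod 15 is 14 (since 14·14 = 196 = 13·15 + 1), so t ≡ 14·11 = 154 ≡ 4 (mod 15).
    Then x = 9 + 14·4 = 65, valid modulo lcm(14, 15) = 210: x ≡ 65 (mod 210).
  Combine with x ≡ 7 (mod 8): gcd(210, 8) = 2; 7 - 65 = -58, which IS divisible by 2, so compatible.
    Write x = 65 + 210·t and substitute into x ≡ 7 (mod 8): 210·t ≡ 7 − 65 = -58 (mod 8).
    Divide the congruence (and modulus) by g = 2: 105·t ≡ -29 (mod 4).
    Reduce coefficients mod 4: 1·t ≡ 3 (mod 4).
    So t ≡ 3 (mod 4).
    Then x = 65 + 210·3 = 695, valid modulo lcm(210, 8) = 840: x ≡ 695 (mod 840).
Verify: 695 mod 14 = 9, 695 mod 15 = 5, 695 mod 8 = 7.

x ≡ 695 (mod 840).


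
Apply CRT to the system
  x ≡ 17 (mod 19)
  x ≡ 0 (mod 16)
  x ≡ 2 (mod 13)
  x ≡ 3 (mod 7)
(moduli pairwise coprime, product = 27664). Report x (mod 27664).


Product of moduli M = 19 · 16 · 13 · 7 = 27664.
Merge one congruence at a time:
  Start: x ≡ 17 (mod 19).
  Combine with x ≡ 0 (mod 16); new modulus lcm = 304.
    Write x = 17 + 19·t and substitute into x ≡ 0 (mod 16): 19·t ≡ 0 − 17 = -17 (mod 16).
    Reduce coefficients mod 16: 3·t ≡ 15 (mod 16).
    The inverse of 3 mod 16 is 11 (since 3·11 = 33 = 2·16 + 1), so t ≡ 11·15 = 165 ≡ 5 (mod 16).
    Then x = 17 + 19·5 = 112, valid modulo lcm(19, 16) = 304: x ≡ 112 (mod 304).
  Combine with x ≡ 2 (mod 13); new modulus lcm = 3952.
    Write x = 112 + 304·t and substitute into x ≡ 2 (mod 13): 304·t ≡ 2 − 112 = -110 (mod 13).
    Reduce coefficients mod 13: 5·t ≡ 7 (mod 13).
    The inverse of 5 mod 13 is 8 (since 5·8 = 40 = 3·13 + 1), so t ≡ 8·7 = 56 ≡ 4 (mod 13).
    Then x = 112 + 304·4 = 1328, valid modulo lcm(304, 13) = 3952: x ≡ 1328 (mod 3952).
  Combine with x ≡ 3 (mod 7); new modulus lcm = 27664.
    Write x = 1328 + 3952·t and substitute into x ≡ 3 (mod 7): 3952·t ≡ 3 − 1328 = -1325 (mod 7).
    Reduce coefficients mod 7: 4·t ≡ 5 (mod 7).
    The inverse of 4 mod 7 is 2 (since 4·2 = 8 = 1·7 + 1), so t ≡ 2·5 = 10 ≡ 3 (mod 7).
    Then x = 1328 + 3952·3 = 13184, valid modulo lcm(3952, 7) = 27664: x ≡ 13184 (mod 27664).
Verify against each original: 13184 mod 19 = 17, 13184 mod 16 = 0, 13184 mod 13 = 2, 13184 mod 7 = 3.

x ≡ 13184 (mod 27664).


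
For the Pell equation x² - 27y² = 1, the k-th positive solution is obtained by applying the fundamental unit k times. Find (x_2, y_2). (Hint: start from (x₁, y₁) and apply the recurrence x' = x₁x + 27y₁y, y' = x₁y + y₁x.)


Step 1: Find the fundamental solution (x₁, y₁) of x² - 27y² = 1.
  Expand √27 as a continued fraction. a₀ = ⌊√27⌋ = 5; iterate m_{k+1} = d_k·a_k − m_k, d_{k+1} = (27 − m_{k+1}²)/d_k, a_{k+1} = ⌊(a₀ + m_{k+1})/d_{k+1}⌋ (starting m₀ = 0, d₀ = 1), with convergents p_k = a_k·p_{k-1} + p_{k-2}, q_k = a_k·q_{k-1} + q_{k-2} (p₋₁ = 1, q₋₁ = 0):
  k = 0: a₀ = 5; p₀/q₀ = 5/1; p₀² − 27·q₀² = 25 − 27 = -2.
  k = 1: m = 5, d = 2, a = ⌊(5 + 5)/2⌋ = 5; p/q = (5·5 + 1)/(5·1 + 0) = 26/5; p² − 27·q² = 676 − 675 = 1.
  The first convergent with p² − 27·q² = 1 gives the fundamental solution (x₁, y₁) = (26, 5).
Step 2: Apply the recurrence (x_{n+1}, y_{n+1}) = (x₁x_n + 27y₁y_n, x₁y_n + y₁x_n) repeatedly.
  From (x_1, y_1) = (26, 5): x_2 = 26·26 + 27·5·5 = 1351; y_2 = 26·5 + 5·26 = 260.
Step 3: Verify x_2² - 27·y_2² = 1825201 - 1825200 = 1 (should be 1). ✓

(x_1, y_1) = (26, 5); (x_2, y_2) = (1351, 260).


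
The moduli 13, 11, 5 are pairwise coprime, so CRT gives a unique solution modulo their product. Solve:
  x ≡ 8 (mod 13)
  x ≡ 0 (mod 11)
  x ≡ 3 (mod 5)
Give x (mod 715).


Moduli 13, 11, 5 are pairwise coprime; by CRT there is a unique solution modulo M = 13 · 11 · 5 = 715.
Solve pairwise, accumulating the modulus:
  Start with x ≡ 8 (mod 13).
  Combine with x ≡ 0 (mod 11): since gcd(13, 11) = 1, we get a unique residue mod 143.
    Write x = 8 + 13·t and substitute into x ≡ 0 (mod 11): 13·t ≡ 0 − 8 = -8 (mod 11).
    Reduce coefficients mod 11: 2·t ≡ 3 (mod 11).
    The inverse of 2 mod 11 is 6 (since 2·6 = 12 = 1·11 + 1), so t ≡ 6·3 = 18 ≡ 7 (mod 11).
    Then x = 8 + 13·7 = 99, valid modulo lcm(13, 11) = 143: x ≡ 99 (mod 143).
  Combine with x ≡ 3 (mod 5): since gcd(143, 5) = 1, we get a unique residue mod 715.
    Write x = 99 + 143·t and substitute into x ≡ 3 (mod 5): 143·t ≡ 3 − 99 = -96 (mod 5).
    Reduce coefficients mod 5: 3·t ≡ 4 (mod 5).
    The inverse of 3 mod 5 is 2 (since 3·2 = 6 = 1·5 + 1), so t ≡ 2·4 = 8 ≡ 3 (mod 5).
    Then x = 99 + 143·3 = 528, valid modulo lcm(143, 5) = 715: x ≡ 528 (mod 715).
Verify: 528 mod 13 = 8 ✓, 528 mod 11 = 0 ✓, 528 mod 5 = 3 ✓.

x ≡ 528 (mod 715).


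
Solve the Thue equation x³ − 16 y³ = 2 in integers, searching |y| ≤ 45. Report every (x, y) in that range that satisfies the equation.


The equation is x³ - 16y³ = 2. For fixed y, x³ = 16·y³ + 2, so a solution requires the RHS to be a perfect cube.
Strategy: iterate y from -45 to 45, compute RHS = 16·y³ + 2, and check whether it is a (positive or negative) perfect cube.
Check small values of y:
  y = 0: RHS = 2 is not a perfect cube.
  y = 1: RHS = 18 is not a perfect cube.
  y = -1: RHS = -14 is not a perfect cube.
  y = 2: RHS = 130 is not a perfect cube.
  y = -2: RHS = -126 is not a perfect cube.
  y = 3: RHS = 434 is not a perfect cube.
  y = -3: RHS = -430 is not a perfect cube.
Continuing the search up to |y| = 45 finds no solutions either.
No (x, y) in the scanned range satisfies the equation.

No integer solutions with |y| ≤ 45.


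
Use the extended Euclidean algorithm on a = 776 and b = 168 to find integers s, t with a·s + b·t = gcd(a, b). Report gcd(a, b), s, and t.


Euclidean algorithm on (776, 168) — divide until remainder is 0:
  776 = 4 · 168 + 104
  168 = 1 · 104 + 64
  104 = 1 · 64 + 40
  64 = 1 · 40 + 24
  40 = 1 · 24 + 16
  24 = 1 · 16 + 8
  16 = 2 · 8 + 0
gcd(776, 168) = 8.
Track Bezout coefficients alongside the remainders: start with r₀ = 776 = a·1 + b·0 (s = 1, t = 0) and r₁ = 168 = a·0 + b·1 (s = 0, t = 1); each new remainder r_{k+1} = r_{k-1} − q_k·r_k inherits s_{k+1} = s_{k-1} − q_k·s_k, t_{k+1} = t_{k-1} − q_k·t_k, so r_k = a·s_k + b·t_k at every step:
  q = 4: r = 104, s = 1 − 4·0 = 1, t = 0 − 4·1 = -4  (check: 776·1 + 168·(-4) = 104)
  q = 1: r = 64, s = 0 − 1·1 = -1, t = 1 − 1·(-4) = 5  (check: 776·(-1) + 168·5 = 64)
  q = 1: r = 40, s = 1 − 1·(-1) = 2, t = -4 − 1·5 = -9  (check: 776·2 + 168·(-9) = 40)
  q = 1: r = 24, s = -1 − 1·2 = -3, t = 5 − 1·(-9) = 14  (check: 776·(-3) + 168·14 = 24)
  q = 1: r = 16, s = 2 − 1·(-3) = 5, t = -9 − 1·14 = -23  (check: 776·5 + 168·(-23) = 16)
  q = 1: r = 8, s = -3 − 1·5 = -8, t = 14 − 1·(-23) = 37  (check: 776·(-8) + 168·37 = 8)
The row with r = 8 (the gcd) gives the Bezout coefficients s = -8, t = 37.
Result: 776 · (-8) + 168 · (37) = 8.

gcd(776, 168) = 8; s = -8, t = 37 (check: 776·(-8) + 168·37 = 8).


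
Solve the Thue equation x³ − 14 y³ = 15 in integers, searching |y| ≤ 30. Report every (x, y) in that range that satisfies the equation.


The equation is x³ - 14y³ = 15. For fixed y, x³ = 14·y³ + 15, so a solution requires the RHS to be a perfect cube.
Strategy: iterate y from -30 to 30, compute RHS = 14·y³ + 15, and check whether it is a (positive or negative) perfect cube.
Check small values of y:
  y = 0: RHS = 15 is not a perfect cube.
  y = 1: RHS = 29 is not a perfect cube.
  y = -1: RHS = 1 = (1)³ ⇒ x = 1 works.
  y = 2: RHS = 127 is not a perfect cube.
  y = -2: RHS = -97 is not a perfect cube.
  y = 3: RHS = 393 is not a perfect cube.
  y = -3: RHS = -363 is not a perfect cube.
Continuing the search up to |y| = 30 finds no further solutions beyond those listed.
Collected solutions: (1, -1).

Solutions (with |y| ≤ 30): (1, -1).


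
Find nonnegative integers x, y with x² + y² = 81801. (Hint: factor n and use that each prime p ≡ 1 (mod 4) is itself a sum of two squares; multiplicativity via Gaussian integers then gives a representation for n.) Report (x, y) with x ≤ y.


Step 1: Factor n = 81801 = 3^2 · 61 · 149.
Step 2: Check the mod-4 condition on each prime factor: 3 ≡ 3 (mod 4), exponent 2 (must be even); 61 ≡ 1 (mod 4), exponent 1; 149 ≡ 1 (mod 4), exponent 1.
All primes ≡ 3 (mod 4) appear to even exponent (or don't appear), so by the two-squares theorem n IS expressible as a sum of two squares.
Step 3: Build a representation. Group n = k² · m with k = 3 and m = 61 · 149 = 9089 (a product of primes ≡ 1 (mod 4)); a representation of m scales to one of n via (k·x)² + (k·y)² = k²(x² + y²). Each prime p ≡ 1 (mod 4) is itself a sum of two squares; find a² by testing p − a² for a perfect square:
  61: 61 − 1² = 60, 61 − 2² = 57, 61 − 3² = 52, 61 − 4² = 45, 61 − 5² = 36 = 6² ⇒ 61 = 5² + 6².
  149: 149 − 1² = 148, 149 − 2² = 145, 149 − 3² = 140, 149 − 4² = 133, 149 − 5² = 124, 149 − 6² = 113, 149 − 7² = 100 = 10² ⇒ 149 = 7² + 10².
  Combine using the Brahmagupta–Fibonacci identity (a² + b²)(c² + d²) = (ac − bd)² + (ad + bc)² = (ac + bd)² + (ad − bc)²:
  61 · 149 = 9089: from (5² + 6²)(7² + 10²), take (5·7 − 6·10, 5·10 + 6·7) = (35 − 60, 50 + 42) = (-25, 92); dropping signs (only squares matter) gives (25, 92); check 25² + 92² = 625 + 8464 = 9089 ✓.
  Scale by k = 3: (3·25, 3·92) = (75, 276).
Step 4: Order so x ≤ y and verify: 75² + 276² = 5625 + 76176 = 81801 = n. ✓

n = 81801 = 75² + 276² (one valid representation with x ≤ y).


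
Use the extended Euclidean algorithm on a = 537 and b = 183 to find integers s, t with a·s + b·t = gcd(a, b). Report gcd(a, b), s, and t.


Euclidean algorithm on (537, 183) — divide until remainder is 0:
  537 = 2 · 183 + 171
  183 = 1 · 171 + 12
  171 = 14 · 12 + 3
  12 = 4 · 3 + 0
gcd(537, 183) = 3.
Track Bezout coefficients alongside the remainders: start with r₀ = 537 = a·1 + b·0 (s = 1, t = 0) and r₁ = 183 = a·0 + b·1 (s = 0, t = 1); each new remainder r_{k+1} = r_{k-1} − q_k·r_k inherits s_{k+1} = s_{k-1} − q_k·s_k, t_{k+1} = t_{k-1} − q_k·t_k, so r_k = a·s_k + b·t_k at every step:
  q = 2: r = 171, s = 1 − 2·0 = 1, t = 0 − 2·1 = -2  (check: 537·1 + 183·(-2) = 171)
  q = 1: r = 12, s = 0 − 1·1 = -1, t = 1 − 1·(-2) = 3  (check: 537·(-1) + 183·3 = 12)
  q = 14: r = 3, s = 1 − 14·(-1) = 15, t = -2 − 14·3 = -44  (check: 537·15 + 183·(-44) = 3)
The row with r = 3 (the gcd) gives the Bezout coefficients s = 15, t = -44.
Result: 537 · (15) + 183 · (-44) = 3.

gcd(537, 183) = 3; s = 15, t = -44 (check: 537·15 + 183·(-44) = 3).


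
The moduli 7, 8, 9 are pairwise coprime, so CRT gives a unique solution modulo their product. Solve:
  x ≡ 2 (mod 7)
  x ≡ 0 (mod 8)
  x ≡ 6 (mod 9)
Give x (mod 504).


Moduli 7, 8, 9 are pairwise coprime; by CRT there is a unique solution modulo M = 7 · 8 · 9 = 504.
Solve pairwise, accumulating the modulus:
  Start with x ≡ 2 (mod 7).
  Combine with x ≡ 0 (mod 8): since gcd(7, 8) = 1, we get a unique residue mod 56.
    Write x = 2 + 7·t and substitute into x ≡ 0 (mod 8): 7·t ≡ 0 − 2 = -2 (mod 8).
    Reduce coefficients mod 8: 7·t ≡ 6 (mod 8).
    The inverse of 7 mod 8 is 7 (since 7·7 = 49 = 6·8 + 1), so t ≡ 7·6 = 42 ≡ 2 (mod 8).
    Then x = 2 + 7·2 = 16, valid modulo lcm(7, 8) = 56: x ≡ 16 (mod 56).
  Combine with x ≡ 6 (mod 9): since gcd(56, 9) = 1, we get a unique residue mod 504.
    Write x = 16 + 56·t and substitute into x ≡ 6 (mod 9): 56·t ≡ 6 − 16 = -10 (mod 9).
    Reduce coefficients mod 9: 2·t ≡ 8 (mod 9).
    The inverse of 2 mod 9 is 5 (since 2·5 = 10 = 1·9 + 1), so t ≡ 5·8 = 40 ≡ 4 (mod 9).
    Then x = 16 + 56·4 = 240, valid modulo lcm(56, 9) = 504: x ≡ 240 (mod 504).
Verify: 240 mod 7 = 2 ✓, 240 mod 8 = 0 ✓, 240 mod 9 = 6 ✓.

x ≡ 240 (mod 504).


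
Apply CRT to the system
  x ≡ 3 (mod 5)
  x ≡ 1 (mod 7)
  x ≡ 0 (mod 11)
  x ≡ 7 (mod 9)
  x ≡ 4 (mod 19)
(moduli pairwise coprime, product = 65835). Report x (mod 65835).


Product of moduli M = 5 · 7 · 11 · 9 · 19 = 65835.
Merge one congruence at a time:
  Start: x ≡ 3 (mod 5).
  Combine with x ≡ 1 (mod 7); new modulus lcm = 35.
    Write x = 3 + 5·t and substitute into x ≡ 1 (mod 7): 5·t ≡ 1 − 3 = -2 (mod 7).
    Reduce coefficients mod 7: 5·t ≡ 5 (mod 7).
    The inverse of 5 mod 7 is 3 (since 5·3 = 15 = 2·7 + 1), so t ≡ 3·5 = 15 ≡ 1 (mod 7).
    Then x = 3 + 5·1 = 8, valid modulo lcm(5, 7) = 35: x ≡ 8 (mod 35).
  Combine with x ≡ 0 (mod 11); new modulus lcm = 385.
    Write x = 8 + 35·t and substitute into x ≡ 0 (mod 11): 35·t ≡ 0 − 8 = -8 (mod 11).
    Reduce coefficients mod 11: 2·t ≡ 3 (mod 11).
    The inverse of 2 mod 11 is 6 (since 2·6 = 12 = 1·11 + 1), so t ≡ 6·3 = 18 ≡ 7 (mod 11).
    Then x = 8 + 35·7 = 253, valid modulo lcm(35, 11) = 385: x ≡ 253 (mod 385).
  Combine with x ≡ 7 (mod 9); new modulus lcm = 3465.
    Write x = 253 + 385·t and substitute into x ≡ 7 (mod 9): 385·t ≡ 7 − 253 = -246 (mod 9).
    Reduce coefficients mod 9: 7·t ≡ 6 (mod 9).
    The inverse of 7 mod 9 is 4 (since 7·4 = 28 = 3·9 + 1), so t ≡ 4·6 = 24 ≡ 6 (mod 9).
    Then x = 253 + 385·6 = 2563, valid modulo lcm(385, 9) = 3465: x ≡ 2563 (mod 3465).
  Combine with x ≡ 4 (mod 19); new modulus lcm = 65835.
    Write x = 2563 + 3465·t and substitute into x ≡ 4 (mod 19): 3465·t ≡ 4 − 2563 = -2559 (mod 19).
    Reduce coefficients mod 19: 7·t ≡ 6 (mod 19).
    The inverse of 7 mod 19 is 11 (since 7·11 = 77 = 4·19 + 1), so t ≡ 11·6 = 66 ≡ 9 (mod 19).
    Then x = 2563 + 3465·9 = 33748, valid modulo lcm(3465, 19) = 65835: x ≡ 33748 (mod 65835).
Verify against each original: 33748 mod 5 = 3, 33748 mod 7 = 1, 33748 mod 11 = 0, 33748 mod 9 = 7, 33748 mod 19 = 4.

x ≡ 33748 (mod 65835).


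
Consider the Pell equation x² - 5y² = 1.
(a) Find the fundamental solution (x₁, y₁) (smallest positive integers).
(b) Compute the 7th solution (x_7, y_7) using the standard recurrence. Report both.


Step 1: Find the fundamental solution (x₁, y₁) of x² - 5y² = 1.
  Expand √5 as a continued fraction. a₀ = ⌊√5⌋ = 2; iterate m_{k+1} = d_k·a_k − m_k, d_{k+1} = (5 − m_{k+1}²)/d_k, a_{k+1} = ⌊(a₀ + m_{k+1})/d_{k+1}⌋ (starting m₀ = 0, d₀ = 1), with convergents p_k = a_k·p_{k-1} + p_{k-2}, q_k = a_k·q_{k-1} + q_{k-2} (p₋₁ = 1, q₋₁ = 0):
  k = 0: a₀ = 2; p₀/q₀ = 2/1; p₀² − 5·q₀² = 4 − 5 = -1.
  k = 1: m = 2, d = 1, a = ⌊(2 + 2)/1⌋ = 4; p/q = (4·2 + 1)/(4·1 + 0) = 9/4; p² − 5·q² = 81 − 80 = 1.
  The first convergent with p² − 5·q² = 1 gives the fundamental solution (x₁, y₁) = (9, 4).
Step 2: Apply the recurrence (x_{n+1}, y_{n+1}) = (x₁x_n + 5y₁y_n, x₁y_n + y₁x_n) repeatedly.
  From (x_1, y_1) = (9, 4): x_2 = 9·9 + 5·4·4 = 161; y_2 = 9·4 + 4·9 = 72.
  From (x_2, y_2) = (161, 72): x_3 = 9·161 + 5·4·72 = 2889; y_3 = 9·72 + 4·161 = 1292.
  From (x_3, y_3) = (2889, 1292): x_4 = 9·2889 + 5·4·1292 = 51841; y_4 = 9·1292 + 4·2889 = 23184.
  From (x_4, y_4) = (51841, 23184): x_5 = 9·51841 + 5·4·23184 = 930249; y_5 = 9·23184 + 4·51841 = 416020.
  From (x_5, y_5) = (930249, 416020): x_6 = 9·930249 + 5·4·416020 = 16692641; y_6 = 9·416020 + 4·930249 = 7465176.
  From (x_6, y_6) = (16692641, 7465176): x_7 = 9·16692641 + 5·4·7465176 = 299537289; y_7 = 9·7465176 + 4·16692641 = 133957148.
Step 3: Verify x_7² - 5·y_7² = 89722587501469521 - 89722587501469520 = 1 (should be 1). ✓

(x_1, y_1) = (9, 4); (x_7, y_7) = (299537289, 133957148).


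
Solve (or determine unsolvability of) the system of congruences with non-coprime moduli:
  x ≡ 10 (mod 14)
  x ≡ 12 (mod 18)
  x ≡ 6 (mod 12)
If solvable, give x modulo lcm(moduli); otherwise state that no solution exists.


Moduli 14, 18, 12 are not pairwise coprime, so CRT works modulo lcm(m_i) when all pairwise compatibility conditions hold.
Pairwise compatibility: gcd(m_i, m_j) must divide a_i - a_j for every pair.
Merge one congruence at a time:
  Start: x ≡ 10 (mod 14).
  Combine with x ≡ 12 (mod 18): gcd(14, 18) = 2; 12 - 10 = 2, which IS divisible by 2, so compatible.
    Write x = 10 + 14·t and substitute into x ≡ 12 (mod 18): 14·t ≡ 12 − 10 = 2 (mod 18).
    Divide the congruence (and modulus) by g = 2: 7·t ≡ 1 (mod 9).
    The inverse of 7 mod 9 is 4 (since 7·4 = 28 = 3·9 + 1), so t ≡ 4·1 = 4 ≡ 4 (mod 9).
    Then x = 10 + 14·4 = 66, valid modulo lcm(14, 18) = 126: x ≡ 66 (mod 126).
  Combine with x ≡ 6 (mod 12): gcd(126, 12) = 6; 6 - 66 = -60, which IS divisible by 6, so compatible.
    Write x = 66 + 126·t and substitute into x ≡ 6 (mod 12): 126·t ≡ 6 − 66 = -60 (mod 12).
    Divide the congruence (and modulus) by g = 6: 21·t ≡ -10 (mod 2).
    Reduce coefficients mod 2: 1·t ≡ 0 (mod 2).
    So t ≡ 0 (mod 2).
    Then x = 66 + 126·0 = 66, valid modulo lcm(126, 12) = 252: x ≡ 66 (mod 252).
Verify: 66 mod 14 = 10, 66 mod 18 = 12, 66 mod 12 = 6.

x ≡ 66 (mod 252).


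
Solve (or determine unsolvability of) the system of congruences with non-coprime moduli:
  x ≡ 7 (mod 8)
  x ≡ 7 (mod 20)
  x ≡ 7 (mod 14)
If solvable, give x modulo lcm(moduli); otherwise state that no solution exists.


Moduli 8, 20, 14 are not pairwise coprime, so CRT works modulo lcm(m_i) when all pairwise compatibility conditions hold.
Pairwise compatibility: gcd(m_i, m_j) must divide a_i - a_j for every pair.
Merge one congruence at a time:
  Start: x ≡ 7 (mod 8).
  Combine with x ≡ 7 (mod 20): gcd(8, 20) = 4; 7 - 7 = 0, which IS divisible by 4, so compatible.
    Write x = 7 + 8·t and substitute into x ≡ 7 (mod 20): 8·t ≡ 7 − 7 = 0 (mod 20).
    Divide the congruence (and modulus) by g = 4: 2·t ≡ 0 (mod 5).
    The inverse of 2 mod 5 is 3 (since 2·3 = 6 = 1·5 + 1), so t ≡ 3·0 = 0 ≡ 0 (mod 5).
    Then x = 7 + 8·0 = 7, valid modulo lcm(8, 20) = 40: x ≡ 7 (mod 40).
  Combine with x ≡ 7 (mod 14): gcd(40, 14) = 2; 7 - 7 = 0, which IS divisible by 2, so compatible.
    Write x = 7 + 40·t and substitute into x ≡ 7 (mod 14): 40·t ≡ 7 − 7 = 0 (mod 14).
    Divide the congruence (and modulus) by g = 2: 20·t ≡ 0 (mod 7).
    Reduce coefficients mod 7: 6·t ≡ 0 (mod 7).
    The inverse of 6 mod 7 is 6 (since 6·6 = 36 = 5·7 + 1), so t ≡ 6·0 = 0 ≡ 0 (mod 7).
    Then x = 7 + 40·0 = 7, valid modulo lcm(40, 14) = 280: x ≡ 7 (mod 280).
Verify: 7 mod 8 = 7, 7 mod 20 = 7, 7 mod 14 = 7.

x ≡ 7 (mod 280).


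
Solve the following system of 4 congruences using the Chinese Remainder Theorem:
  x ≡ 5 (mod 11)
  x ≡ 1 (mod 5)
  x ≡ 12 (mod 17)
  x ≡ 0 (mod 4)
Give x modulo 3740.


Product of moduli M = 11 · 5 · 17 · 4 = 3740.
Merge one congruence at a time:
  Start: x ≡ 5 (mod 11).
  Combine with x ≡ 1 (mod 5); new modulus lcm = 55.
    Write x = 5 + 11·t and substitute into x ≡ 1 (mod 5): 11·t ≡ 1 − 5 = -4 (mod 5).
    Reduce coefficients mod 5: 1·t ≡ 1 (mod 5).
    So t ≡ 1 (mod 5).
    Then x = 5 + 11·1 = 16, valid modulo lcm(11, 5) = 55: x ≡ 16 (mod 55).
  Combine with x ≡ 12 (mod 17); new modulus lcm = 935.
    Write x = 16 + 55·t and substitute into x ≡ 12 (mod 17): 55·t ≡ 12 − 16 = -4 (mod 17).
    Reduce coefficients mod 17: 4·t ≡ 13 (mod 17).
    The inverse of 4 mod 17 is 13 (since 4·13 = 52 = 3·17 + 1), so t ≡ 13·13 = 169 ≡ 16 (mod 17).
    Then x = 16 + 55·16 = 896, valid modulo lcm(55, 17) = 935: x ≡ 896 (mod 935).
  Combine with x ≡ 0 (mod 4); new modulus lcm = 3740.
    Write x = 896 + 935·t and substitute into x ≡ 0 (mod 4): 935·t ≡ 0 − 896 = -896 (mod 4).
    Reduce coefficients mod 4: 3·t ≡ 0 (mod 4).
    The inverse of 3 mod 4 is 3 (since 3·3 = 9 = 2·4 + 1), so t ≡ 3·0 = 0 ≡ 0 (mod 4).
    Then x = 896 + 935·0 = 896, valid modulo lcm(935, 4) = 3740: x ≡ 896 (mod 3740).
Verify against each original: 896 mod 11 = 5, 896 mod 5 = 1, 896 mod 17 = 12, 896 mod 4 = 0.

x ≡ 896 (mod 3740).


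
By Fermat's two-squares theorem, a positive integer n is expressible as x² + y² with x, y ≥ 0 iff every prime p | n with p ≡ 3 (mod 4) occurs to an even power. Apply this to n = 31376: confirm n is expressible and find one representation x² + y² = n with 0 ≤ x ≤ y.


Step 1: Factor n = 31376 = 2^4 · 37 · 53.
Step 2: Check the mod-4 condition on each prime factor: 2 = 2 (special); 37 ≡ 1 (mod 4), exponent 1; 53 ≡ 1 (mod 4), exponent 1.
All primes ≡ 3 (mod 4) appear to even exponent (or don't appear), so by the two-squares theorem n IS expressible as a sum of two squares.
Step 3: Build a representation. Group n = k² · m with k = 4 and m = 37 · 53 = 1961 (a product of primes ≡ 1 (mod 4)); a representation of m scales to one of n via (k·x)² + (k·y)² = k²(x² + y²). Each prime p ≡ 1 (mod 4) is itself a sum of two squares; find a² by testing p − a² for a perfect square:
  37: 37 − 1² = 36 = 6² ⇒ 37 = 1² + 6².
  53: 53 − 1² = 52, 53 − 2² = 49 = 7² ⇒ 53 = 2² + 7².
  Combine using the Brahmagupta–Fibonacci identity (a² + b²)(c² + d²) = (ac − bd)² + (ad + bc)² = (ac + bd)² + (ad − bc)²:
  37 · 53 = 1961: from (1² + 6²)(2² + 7²), take (1·2 − 6·7, 1·7 + 6·2) = (2 − 42, 7 + 12) = (-40, 19); dropping signs (only squares matter) gives (40, 19); check 40² + 19² = 1600 + 361 = 1961 ✓.
  Scale by k = 4: (4·40, 4·19) = (160, 76).
Step 4: Order so x ≤ y and verify: 76² + 160² = 5776 + 25600 = 31376 = n. ✓

n = 31376 = 76² + 160² (one valid representation with x ≤ y).


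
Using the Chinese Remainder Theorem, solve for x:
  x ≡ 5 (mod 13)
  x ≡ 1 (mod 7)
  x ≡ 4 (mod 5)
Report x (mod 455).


Moduli 13, 7, 5 are pairwise coprime; by CRT there is a unique solution modulo M = 13 · 7 · 5 = 455.
Solve pairwise, accumulating the modulus:
  Start with x ≡ 5 (mod 13).
  Combine with x ≡ 1 (mod 7): since gcd(13, 7) = 1, we get a unique residue mod 91.
    Write x = 5 + 13·t and substitute into x ≡ 1 (mod 7): 13·t ≡ 1 − 5 = -4 (mod 7).
    Reduce coefficients mod 7: 6·t ≡ 3 (mod 7).
    The inverse of 6 mod 7 is 6 (since 6·6 = 36 = 5·7 + 1), so t ≡ 6·3 = 18 ≡ 4 (mod 7).
    Then x = 5 + 13·4 = 57, valid modulo lcm(13, 7) = 91: x ≡ 57 (mod 91).
  Combine with x ≡ 4 (mod 5): since gcd(91, 5) = 1, we get a unique residue mod 455.
    Write x = 57 + 91·t and substitute into x ≡ 4 (mod 5): 91·t ≡ 4 − 57 = -53 (mod 5).
    Reduce coefficients mod 5: 1·t ≡ 2 (mod 5).
    So t ≡ 2 (mod 5).
    Then x = 57 + 91·2 = 239, valid modulo lcm(91, 5) = 455: x ≡ 239 (mod 455).
Verify: 239 mod 13 = 5 ✓, 239 mod 7 = 1 ✓, 239 mod 5 = 4 ✓.

x ≡ 239 (mod 455).


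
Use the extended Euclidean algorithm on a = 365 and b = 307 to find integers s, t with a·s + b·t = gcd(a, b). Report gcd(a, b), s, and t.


Euclidean algorithm on (365, 307) — divide until remainder is 0:
  365 = 1 · 307 + 58
  307 = 5 · 58 + 17
  58 = 3 · 17 + 7
  17 = 2 · 7 + 3
  7 = 2 · 3 + 1
  3 = 3 · 1 + 0
gcd(365, 307) = 1.
Track Bezout coefficients alongside the remainders: start with r₀ = 365 = a·1 + b·0 (s = 1, t = 0) and r₁ = 307 = a·0 + b·1 (s = 0, t = 1); each new remainder r_{k+1} = r_{k-1} − q_k·r_k inherits s_{k+1} = s_{k-1} − q_k·s_k, t_{k+1} = t_{k-1} − q_k·t_k, so r_k = a·s_k + b·t_k at every step:
  q = 1: r = 58, s = 1 − 1·0 = 1, t = 0 − 1·1 = -1  (check: 365·1 + 307·(-1) = 58)
  q = 5: r = 17, s = 0 − 5·1 = -5, t = 1 − 5·(-1) = 6  (check: 365·(-5) + 307·6 = 17)
  q = 3: r = 7, s = 1 − 3·(-5) = 16, t = -1 − 3·6 = -19  (check: 365·16 + 307·(-19) = 7)
  q = 2: r = 3, s = -5 − 2·16 = -37, t = 6 − 2·(-19) = 44  (check: 365·(-37) + 307·44 = 3)
  q = 2: r = 1, s = 16 − 2·(-37) = 90, t = -19 − 2·44 = -107  (check: 365·90 + 307·(-107) = 1)
The row with r = 1 (the gcd) gives the Bezout coefficients s = 90, t = -107.
Result: 365 · (90) + 307 · (-107) = 1.

gcd(365, 307) = 1; s = 90, t = -107 (check: 365·90 + 307·(-107) = 1).


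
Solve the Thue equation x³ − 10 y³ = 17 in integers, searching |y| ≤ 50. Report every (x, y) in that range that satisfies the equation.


The equation is x³ - 10y³ = 17. For fixed y, x³ = 10·y³ + 17, so a solution requires the RHS to be a perfect cube.
Strategy: iterate y from -50 to 50, compute RHS = 10·y³ + 17, and check whether it is a (positive or negative) perfect cube.
Check small values of y:
  y = 0: RHS = 17 is not a perfect cube.
  y = 1: RHS = 27 = (3)³ ⇒ x = 3 works.
  y = -1: RHS = 7 is not a perfect cube.
  y = 2: RHS = 97 is not a perfect cube.
  y = -2: RHS = -63 is not a perfect cube.
  y = 3: RHS = 287 is not a perfect cube.
  y = -3: RHS = -253 is not a perfect cube.
Continuing the search up to |y| = 50 finds no further solutions beyond those listed.
Collected solutions: (3, 1).

Solutions (with |y| ≤ 50): (3, 1).


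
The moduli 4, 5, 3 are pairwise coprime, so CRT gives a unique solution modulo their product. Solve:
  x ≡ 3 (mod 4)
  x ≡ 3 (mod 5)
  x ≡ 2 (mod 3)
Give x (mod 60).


Moduli 4, 5, 3 are pairwise coprime; by CRT there is a unique solution modulo M = 4 · 5 · 3 = 60.
Solve pairwise, accumulating the modulus:
  Start with x ≡ 3 (mod 4).
  Combine with x ≡ 3 (mod 5): since gcd(4, 5) = 1, we get a unique residue mod 20.
    Write x = 3 + 4·t and substitute into x ≡ 3 (mod 5): 4·t ≡ 3 − 3 = 0 (mod 5).
    The inverse of 4 mod 5 is 4 (since 4·4 = 16 = 3·5 + 1), so t ≡ 4·0 = 0 ≡ 0 (mod 5).
    Then x = 3 + 4·0 = 3, valid modulo lcm(4, 5) = 20: x ≡ 3 (mod 20).
  Combine with x ≡ 2 (mod 3): since gcd(20, 3) = 1, we get a unique residue mod 60.
    Write x = 3 + 20·t and substitute into x ≡ 2 (mod 3): 20·t ≡ 2 − 3 = -1 (mod 3).
    Reduce coefficients mod 3: 2·t ≡ 2 (mod 3).
    The inverse of 2 mod 3 is 2 (since 2·2 = 4 = 1·3 + 1), so t ≡ 2·2 = 4 ≡ 1 (mod 3).
    Then x = 3 + 20·1 = 23, valid modulo lcm(20, 3) = 60: x ≡ 23 (mod 60).
Verify: 23 mod 4 = 3 ✓, 23 mod 5 = 3 ✓, 23 mod 3 = 2 ✓.

x ≡ 23 (mod 60).


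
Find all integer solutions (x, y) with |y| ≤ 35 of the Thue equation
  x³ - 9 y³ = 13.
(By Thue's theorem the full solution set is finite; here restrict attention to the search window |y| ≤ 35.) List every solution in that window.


The equation is x³ - 9y³ = 13. For fixed y, x³ = 9·y³ + 13, so a solution requires the RHS to be a perfect cube.
Strategy: iterate y from -35 to 35, compute RHS = 9·y³ + 13, and check whether it is a (positive or negative) perfect cube.
Check small values of y:
  y = 0: RHS = 13 is not a perfect cube.
  y = 1: RHS = 22 is not a perfect cube.
  y = -1: RHS = 4 is not a perfect cube.
  y = 2: RHS = 85 is not a perfect cube.
  y = -2: RHS = -59 is not a perfect cube.
  y = 3: RHS = 256 is not a perfect cube.
  y = -3: RHS = -230 is not a perfect cube.
Continuing the search up to |y| = 35 finds no solutions either.
No (x, y) in the scanned range satisfies the equation.

No integer solutions with |y| ≤ 35.


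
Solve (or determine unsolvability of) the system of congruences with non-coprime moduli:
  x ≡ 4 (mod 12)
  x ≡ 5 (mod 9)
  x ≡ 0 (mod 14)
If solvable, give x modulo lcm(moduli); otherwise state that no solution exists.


Moduli 12, 9, 14 are not pairwise coprime, so CRT works modulo lcm(m_i) when all pairwise compatibility conditions hold.
Pairwise compatibility: gcd(m_i, m_j) must divide a_i - a_j for every pair.
Merge one congruence at a time:
  Start: x ≡ 4 (mod 12).
  Combine with x ≡ 5 (mod 9): gcd(12, 9) = 3, and 5 - 4 = 1 is NOT divisible by 3.
    ⇒ system is inconsistent (no integer solution).

No solution (the system is inconsistent).


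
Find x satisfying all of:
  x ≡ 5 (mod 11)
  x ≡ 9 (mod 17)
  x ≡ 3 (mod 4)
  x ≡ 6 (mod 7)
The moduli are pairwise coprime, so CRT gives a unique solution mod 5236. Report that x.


Product of moduli M = 11 · 17 · 4 · 7 = 5236.
Merge one congruence at a time:
  Start: x ≡ 5 (mod 11).
  Combine with x ≡ 9 (mod 17); new modulus lcm = 187.
    Write x = 5 + 11·t and substitute into x ≡ 9 (mod 17): 11·t ≡ 9 − 5 = 4 (mod 17).
    The inverse of 11 mod 17 is 14 (since 11·14 = 154 = 9·17 + 1), so t ≡ 14·4 = 56 ≡ 5 (mod 17).
    Then x = 5 + 11·5 = 60, valid modulo lcm(11, 17) = 187: x ≡ 60 (mod 187).
  Combine with x ≡ 3 (mod 4); new modulus lcm = 748.
    Write x = 60 + 187·t and substitute into x ≡ 3 (mod 4): 187·t ≡ 3 − 60 = -57 (mod 4).
    Reduce coefficients mod 4: 3·t ≡ 3 (mod 4).
    The inverse of 3 mod 4 is 3 (since 3·3 = 9 = 2·4 + 1), so t ≡ 3·3 = 9 ≡ 1 (mod 4).
    Then x = 60 + 187·1 = 247, valid modulo lcm(187, 4) = 748: x ≡ 247 (mod 748).
  Combine with x ≡ 6 (mod 7); new modulus lcm = 5236.
    Write x = 247 + 748·t and substitute into x ≡ 6 (mod 7): 748·t ≡ 6 − 247 = -241 (mod 7).
    Reduce coefficients mod 7: 6·t ≡ 4 (mod 7).
    The inverse of 6 mod 7 is 6 (since 6·6 = 36 = 5·7 + 1), so t ≡ 6·4 = 24 ≡ 3 (mod 7).
    Then x = 247 + 748·3 = 2491, valid modulo lcm(748, 7) = 5236: x ≡ 2491 (mod 5236).
Verify against each original: 2491 mod 11 = 5, 2491 mod 17 = 9, 2491 mod 4 = 3, 2491 mod 7 = 6.

x ≡ 2491 (mod 5236).


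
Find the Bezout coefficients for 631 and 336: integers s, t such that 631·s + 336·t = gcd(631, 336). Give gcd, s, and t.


Euclidean algorithm on (631, 336) — divide until remainder is 0:
  631 = 1 · 336 + 295
  336 = 1 · 295 + 41
  295 = 7 · 41 + 8
  41 = 5 · 8 + 1
  8 = 8 · 1 + 0
gcd(631, 336) = 1.
Track Bezout coefficients alongside the remainders: start with r₀ = 631 = a·1 + b·0 (s = 1, t = 0) and r₁ = 336 = a·0 + b·1 (s = 0, t = 1); each new remainder r_{k+1} = r_{k-1} − q_k·r_k inherits s_{k+1} = s_{k-1} − q_k·s_k, t_{k+1} = t_{k-1} − q_k·t_k, so r_k = a·s_k + b·t_k at every step:
  q = 1: r = 295, s = 1 − 1·0 = 1, t = 0 − 1·1 = -1  (check: 631·1 + 336·(-1) = 295)
  q = 1: r = 41, s = 0 − 1·1 = -1, t = 1 − 1·(-1) = 2  (check: 631·(-1) + 336·2 = 41)
  q = 7: r = 8, s = 1 − 7·(-1) = 8, t = -1 − 7·2 = -15  (check: 631·8 + 336·(-15) = 8)
  q = 5: r = 1, s = -1 − 5·8 = -41, t = 2 − 5·(-15) = 77  (check: 631·(-41) + 336·77 = 1)
The row with r = 1 (the gcd) gives the Bezout coefficients s = -41, t = 77.
Result: 631 · (-41) + 336 · (77) = 1.

gcd(631, 336) = 1; s = -41, t = 77 (check: 631·(-41) + 336·77 = 1).


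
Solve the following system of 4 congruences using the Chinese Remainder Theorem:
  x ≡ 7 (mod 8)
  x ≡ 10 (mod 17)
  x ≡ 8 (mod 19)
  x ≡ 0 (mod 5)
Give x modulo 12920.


Product of moduli M = 8 · 17 · 19 · 5 = 12920.
Merge one congruence at a time:
  Start: x ≡ 7 (mod 8).
  Combine with x ≡ 10 (mod 17); new modulus lcm = 136.
    Write x = 7 + 8·t and substitute into x ≡ 10 (mod 17): 8·t ≡ 10 − 7 = 3 (mod 17).
    The inverse of 8 mod 17 is 15 (since 8·15 = 120 = 7·17 + 1), so t ≡ 15·3 = 45 ≡ 11 (mod 17).
    Then x = 7 + 8·11 = 95, valid modulo lcm(8, 17) = 136: x ≡ 95 (mod 136).
  Combine with x ≡ 8 (mod 19); new modulus lcm = 2584.
    Write x = 95 + 136·t and substitute into x ≡ 8 (mod 19): 136·t ≡ 8 − 95 = -87 (mod 19).
    Reduce coefficients mod 19: 3·t ≡ 8 (mod 19).
    The inverse of 3 mod 19 is 13 (since 3·13 = 39 = 2·19 + 1), so t ≡ 13·8 = 104 ≡ 9 (mod 19).
    Then x = 95 + 136·9 = 1319, valid modulo lcm(136, 19) = 2584: x ≡ 1319 (mod 2584).
  Combine with x ≡ 0 (mod 5); new modulus lcm = 12920.
    Write x = 1319 + 2584·t and substitute into x ≡ 0 (mod 5): 2584·t ≡ 0 − 1319 = -1319 (mod 5).
    Reduce coefficients mod 5: 4·t ≡ 1 (mod 5).
    The inverse of 4 mod 5 is 4 (since 4·4 = 16 = 3·5 + 1), so t ≡ 4·1 = 4 ≡ 4 (mod 5).
    Then x = 1319 + 2584·4 = 11655, valid modulo lcm(2584, 5) = 12920: x ≡ 11655 (mod 12920).
Verify against each original: 11655 mod 8 = 7, 11655 mod 17 = 10, 11655 mod 19 = 8, 11655 mod 5 = 0.

x ≡ 11655 (mod 12920).
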